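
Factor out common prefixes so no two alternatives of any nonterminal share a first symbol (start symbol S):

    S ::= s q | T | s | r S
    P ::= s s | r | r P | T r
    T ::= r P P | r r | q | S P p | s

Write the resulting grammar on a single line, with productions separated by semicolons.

S ::= T | r S | s S'; P ::= s s | T r | r P'; T ::= q | S P p | s | r T'; S' ::= q | ε; P' ::= ε | P; T' ::= P P | r

S has alternatives sharing prefix 's': factor to S → s S' with S' → q | ε.
P has alternatives sharing prefix 'r': factor to P → r P' with P' → ε | P.
T has alternatives sharing prefix 'r': factor to T → r T' with T' → P P | r.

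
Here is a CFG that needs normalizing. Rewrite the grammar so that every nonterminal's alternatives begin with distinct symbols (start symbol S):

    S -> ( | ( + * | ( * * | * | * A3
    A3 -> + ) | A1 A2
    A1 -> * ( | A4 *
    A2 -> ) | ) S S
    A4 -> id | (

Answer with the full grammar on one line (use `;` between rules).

S has alternatives sharing prefix '(': factor to S → ( S' with S' → ε | + * | * *.
S has alternatives sharing prefix '*': factor to S → * S'' with S'' → ε | A3.
A2 has alternatives sharing prefix ')': factor to A2 → ) A2' with A2' → ε | S S.

S -> ( S' | * S''; A3 -> + ) | A1 A2; A1 -> * ( | A4 *; A2 -> ) A2'; A4 -> id | (; S' -> ε | + * | * *; S'' -> ε | A3; A2' -> ε | S S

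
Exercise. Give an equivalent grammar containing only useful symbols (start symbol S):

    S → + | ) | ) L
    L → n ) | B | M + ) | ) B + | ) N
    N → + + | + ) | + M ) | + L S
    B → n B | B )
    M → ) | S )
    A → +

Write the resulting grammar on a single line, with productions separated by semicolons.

S → + | ) | ) L; L → n ) | M + ) | ) N; N → + + | + ) | + M ) | + L S; M → ) | S )

Generating nonterminals: {A, L, M, N, S}.
Reachable from S after that: {L, M, N, S}.
Removed useless symbols: {A, B} and every production mentioning them.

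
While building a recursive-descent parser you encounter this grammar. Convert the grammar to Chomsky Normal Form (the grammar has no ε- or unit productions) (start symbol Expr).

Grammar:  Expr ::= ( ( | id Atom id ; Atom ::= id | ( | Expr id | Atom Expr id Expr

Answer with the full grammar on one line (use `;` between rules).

Introduce a nonterminal for each terminal appearing in a rule of length ≥ 2: X1 → (, X2 → id.
Binarize each right-hand side of length ≥ 3 by chaining fresh nonterminals (Y1, Y2, …): affected rules were Expr → X2 Atom X2; Atom → Atom Expr X2 Expr.

Expr ::= X1 X1 | X2 Y1; Atom ::= id | ( | Expr X2 | Atom Y2; X1 ::= (; X2 ::= id; Y1 ::= Atom X2; Y2 ::= Expr Y3; Y3 ::= X2 Expr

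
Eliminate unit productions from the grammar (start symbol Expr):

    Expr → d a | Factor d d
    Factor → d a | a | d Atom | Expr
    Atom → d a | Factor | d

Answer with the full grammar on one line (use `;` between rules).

Unit pairs: Atom ⇒* {Expr, Factor}; Factor ⇒* {Expr}.
For each unit pair (A, B), copy every non-unit production of B to A, then drop all unit productions.

Expr → d a | Factor d d; Factor → d a | a | d Atom | Factor d d; Atom → d a | d | a | d Atom | Factor d d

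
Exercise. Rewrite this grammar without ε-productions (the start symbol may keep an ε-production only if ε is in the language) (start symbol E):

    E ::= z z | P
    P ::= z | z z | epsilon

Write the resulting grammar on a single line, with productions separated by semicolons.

Nullable nonterminals: {E, P}.
ε ∈ L(G) since E is nullable, so keep E → ε.

E ::= z z | P | ε; P ::= z | z z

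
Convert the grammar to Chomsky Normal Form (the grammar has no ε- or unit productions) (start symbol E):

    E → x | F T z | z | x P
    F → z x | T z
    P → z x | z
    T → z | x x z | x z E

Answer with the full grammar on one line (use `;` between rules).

E → x | F Y1 | z | X2 P; F → X1 X2 | T X1; P → X1 X2 | z; T → z | X2 Y2 | X2 Y3; X1 → z; X2 → x; Y1 → T X1; Y2 → X2 X1; Y3 → X1 E

Introduce a nonterminal for each terminal appearing in a rule of length ≥ 2: X1 → z, X2 → x.
Binarize each right-hand side of length ≥ 3 by chaining fresh nonterminals (Y1, Y2, …): affected rules were E → F T X1; T → X2 X2 X1; T → X2 X1 E.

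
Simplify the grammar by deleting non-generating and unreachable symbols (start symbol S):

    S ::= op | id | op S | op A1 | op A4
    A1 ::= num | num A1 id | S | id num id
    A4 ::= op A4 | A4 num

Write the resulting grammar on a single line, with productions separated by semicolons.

Generating nonterminals: {A1, S}.
Reachable from S after that: {A1, S}.
Removed useless symbols: {A4} and every production mentioning them.

S ::= op | id | op S | op A1; A1 ::= num | num A1 id | S | id num id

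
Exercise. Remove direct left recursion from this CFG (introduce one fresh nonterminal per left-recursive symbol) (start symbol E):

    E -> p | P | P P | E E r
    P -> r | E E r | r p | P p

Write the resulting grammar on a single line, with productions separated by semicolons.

Directly left-recursive nonterminals: E, P.
For E: α = {E r}, β = {p, P, P P}. Rewrite as E → β E' and E' → α E' | ε.
For P: α = {p}, β = {r, E E r, r p}. Rewrite as P → β P' and P' → α P' | ε.

E -> p E' | P E' | P P E'; P -> r P' | E E r P' | r p P'; E' -> E r E' | ε; P' -> p P' | ε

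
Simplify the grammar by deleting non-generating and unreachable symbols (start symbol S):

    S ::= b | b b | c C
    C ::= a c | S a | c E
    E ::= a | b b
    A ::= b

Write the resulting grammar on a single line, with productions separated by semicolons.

S ::= b | b b | c C; C ::= a c | S a | c E; E ::= a | b b

Generating nonterminals: {A, C, E, S}.
Reachable from S after that: {C, E, S}.
Removed useless symbols: {A} and every production mentioning them.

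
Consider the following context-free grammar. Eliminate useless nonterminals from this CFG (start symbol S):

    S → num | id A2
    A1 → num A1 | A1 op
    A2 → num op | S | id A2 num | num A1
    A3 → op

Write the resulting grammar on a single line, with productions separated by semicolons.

Generating nonterminals: {A2, A3, S}.
Reachable from S after that: {A2, S}.
Removed useless symbols: {A1, A3} and every production mentioning them.

S → num | id A2; A2 → num op | S | id A2 num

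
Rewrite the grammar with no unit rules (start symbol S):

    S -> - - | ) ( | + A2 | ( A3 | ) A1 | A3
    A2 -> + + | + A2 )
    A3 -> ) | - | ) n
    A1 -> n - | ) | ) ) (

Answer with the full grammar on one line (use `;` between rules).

Unit pairs: S ⇒* {A3}.
Replace each nonterminal's rules with the union of the non-unit rules of every nonterminal it unit-derives.

S -> - - | ) ( | + A2 | ( A3 | ) A1 | ) | - | ) n; A2 -> + + | + A2 ); A3 -> ) | - | ) n; A1 -> n - | ) | ) ) (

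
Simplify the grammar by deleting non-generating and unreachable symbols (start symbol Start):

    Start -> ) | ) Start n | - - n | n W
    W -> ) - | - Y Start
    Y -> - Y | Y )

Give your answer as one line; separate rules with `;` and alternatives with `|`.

Generating nonterminals: {Start, W}.
Reachable from Start after that: {Start, W}.
Removed useless symbols: {Y} and every production mentioning them.

Start -> ) | ) Start n | - - n | n W; W -> ) -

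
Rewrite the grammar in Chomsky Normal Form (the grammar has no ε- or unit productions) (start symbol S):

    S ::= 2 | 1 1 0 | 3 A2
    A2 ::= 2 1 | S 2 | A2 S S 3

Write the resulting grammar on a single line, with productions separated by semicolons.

Introduce a nonterminal for each terminal appearing in a rule of length ≥ 2: X1 → 1, X2 → 0, X3 → 3, X4 → 2.
Binarize each right-hand side of length ≥ 3 by chaining fresh nonterminals (Y1, Y2, …): affected rules were S → X1 X1 X2; A2 → A2 S S X3.

S ::= 2 | X1 Y1 | X3 A2; A2 ::= X4 X1 | S X4 | A2 Y2; X1 ::= 1; X2 ::= 0; X3 ::= 3; X4 ::= 2; Y1 ::= X1 X2; Y2 ::= S Y3; Y3 ::= S X3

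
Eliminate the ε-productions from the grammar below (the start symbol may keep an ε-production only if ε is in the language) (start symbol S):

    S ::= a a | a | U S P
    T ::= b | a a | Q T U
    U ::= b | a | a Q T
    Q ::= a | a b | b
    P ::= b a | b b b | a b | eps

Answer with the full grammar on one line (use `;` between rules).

S ::= a a | a | U S P | U S; T ::= b | a a | Q T U; U ::= b | a | a Q T; Q ::= a | a b | b; P ::= b a | b b b | a b

The nullable symbols are {P}.
ε ∉ L(G), so no ε-production is kept.
Expand every rule over subsets of its nullable positions: S → U S P gives U S P | U S.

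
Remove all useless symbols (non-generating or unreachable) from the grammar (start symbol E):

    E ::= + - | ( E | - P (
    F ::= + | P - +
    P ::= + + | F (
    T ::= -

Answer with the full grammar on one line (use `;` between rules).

Generating nonterminals: {E, F, P, T}.
Reachable from E after that: {E, F, P}.
Removed useless symbols: {T} and every production mentioning them.

E ::= + - | ( E | - P (; F ::= + | P - +; P ::= + + | F (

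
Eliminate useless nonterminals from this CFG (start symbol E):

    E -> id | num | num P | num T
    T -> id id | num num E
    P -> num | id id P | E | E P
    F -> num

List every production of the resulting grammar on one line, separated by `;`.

Generating nonterminals: {E, F, P, T}.
Reachable from E after that: {E, P, T}.
Removed useless symbols: {F} and every production mentioning them.

E -> id | num | num P | num T; T -> id id | num num E; P -> num | id id P | E | E P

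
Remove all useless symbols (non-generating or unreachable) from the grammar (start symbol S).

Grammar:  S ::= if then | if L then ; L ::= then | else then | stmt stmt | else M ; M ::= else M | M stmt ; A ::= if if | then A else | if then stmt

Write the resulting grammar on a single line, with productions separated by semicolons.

Generating nonterminals: {A, L, S}.
Reachable from S after that: {L, S}.
Removed useless symbols: {A, M} and every production mentioning them.

S ::= if then | if L then; L ::= then | else then | stmt stmt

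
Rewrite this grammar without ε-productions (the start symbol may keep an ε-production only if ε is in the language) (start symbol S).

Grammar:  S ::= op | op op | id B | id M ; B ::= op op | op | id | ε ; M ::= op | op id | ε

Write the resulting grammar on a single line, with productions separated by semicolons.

S ::= op | op op | id B | id | id M; B ::= op op | op | id; M ::= op | op id

Nullable nonterminals: {B, M}.
ε ∉ L(G), so no ε-production is kept.
Add the nullable-subset variants: S → id B gives id B | id.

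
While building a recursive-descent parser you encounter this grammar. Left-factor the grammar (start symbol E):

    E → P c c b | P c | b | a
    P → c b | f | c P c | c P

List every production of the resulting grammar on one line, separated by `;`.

E has alternatives sharing prefix 'P c': factor to E → P c E' with E' → c b | ε.
P has alternatives sharing prefix 'c': factor to P → c P' with P' → b | P c | P.
P' has alternatives sharing prefix 'P': factor to P' → P P'' with P'' → c | ε.

E → b | a | P c E'; P → f | c P'; E' → c b | eps; P' → b | P P''; P'' → c | eps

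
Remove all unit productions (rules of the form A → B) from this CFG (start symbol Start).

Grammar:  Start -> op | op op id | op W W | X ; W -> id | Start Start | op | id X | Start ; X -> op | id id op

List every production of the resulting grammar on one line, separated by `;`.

Unit pairs: Start ⇒* {X}; W ⇒* {Start, X}.
Replace each nonterminal's rules with the union of the non-unit rules of every nonterminal it unit-derives.

Start -> op | op op id | op W W | id id op; W -> op | op op id | op W W | id id op | id | Start Start | id X; X -> op | id id op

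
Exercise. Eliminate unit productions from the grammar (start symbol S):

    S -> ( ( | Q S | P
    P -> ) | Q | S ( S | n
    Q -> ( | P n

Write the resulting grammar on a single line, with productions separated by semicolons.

Unit pairs: P ⇒* {Q}; S ⇒* {P, Q}.
For every A with A ⇒* B via unit rules, add B's non-unit alternatives to A; then delete every rule of the form X → Y.

S -> ( ( | Q S | ) | S ( S | n | ( | P n; P -> ) | S ( S | n | ( | P n; Q -> ( | P n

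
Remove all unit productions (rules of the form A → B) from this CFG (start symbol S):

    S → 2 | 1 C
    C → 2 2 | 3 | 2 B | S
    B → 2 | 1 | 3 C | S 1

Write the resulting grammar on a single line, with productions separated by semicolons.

Unit pairs: C ⇒* {S}.
Replace each nonterminal's rules with the union of the non-unit rules of every nonterminal it unit-derives.

S → 2 | 1 C; C → 2 2 | 3 | 2 B | 2 | 1 C; B → 2 | 1 | 3 C | S 1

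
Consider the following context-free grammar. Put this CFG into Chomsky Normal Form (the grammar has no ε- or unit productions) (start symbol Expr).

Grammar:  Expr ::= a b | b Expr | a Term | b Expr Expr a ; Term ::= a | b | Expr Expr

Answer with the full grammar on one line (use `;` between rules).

Introduce a nonterminal for each terminal appearing in a rule of length ≥ 2: X1 → a, X2 → b.
Binarize each right-hand side of length ≥ 3 by chaining fresh nonterminals (Y1, Y2, …): affected rules were Expr → X2 Expr Expr X1.

Expr ::= X1 X2 | X2 Expr | X1 Term | X2 Y1; Term ::= a | b | Expr Expr; X1 ::= a; X2 ::= b; Y1 ::= Expr Y2; Y2 ::= Expr X1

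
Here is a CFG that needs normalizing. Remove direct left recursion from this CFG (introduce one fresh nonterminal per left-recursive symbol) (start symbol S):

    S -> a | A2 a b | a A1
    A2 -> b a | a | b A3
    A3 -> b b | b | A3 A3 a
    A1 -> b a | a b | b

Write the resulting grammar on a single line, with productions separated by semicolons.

S -> a | A2 a b | a A1; A2 -> b a | a | b A3; A3 -> b b A3' | b A3'; A1 -> b a | a b | b; A3' -> A3 a A3' | ε

A3 is directly left-recursive.
For A3: α = {A3 a}, β = {b b, b}. Rewrite as A3 → β A3' and A3' → α A3' | ε.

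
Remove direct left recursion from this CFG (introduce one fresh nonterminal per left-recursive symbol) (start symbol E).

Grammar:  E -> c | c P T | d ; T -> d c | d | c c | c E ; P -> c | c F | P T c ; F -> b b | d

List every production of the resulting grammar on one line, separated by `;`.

Left recursion appears on P.
For P: α = {T c}, β = {c, c F}. Rewrite as P → β P' and P' → α P' | ε.

E -> c | c P T | d; T -> d c | d | c c | c E; P -> c P' | c F P'; F -> b b | d; P' -> T c P' | ε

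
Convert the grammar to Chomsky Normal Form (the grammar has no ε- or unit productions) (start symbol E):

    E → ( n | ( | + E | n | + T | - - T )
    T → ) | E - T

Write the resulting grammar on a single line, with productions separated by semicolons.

Introduce a nonterminal for each terminal appearing in a rule of length ≥ 2: X1 → (, X2 → n, X3 → +, X4 → -, X5 → ).
Binarize each right-hand side of length ≥ 3 by chaining fresh nonterminals (Y1, Y2, …): affected rules were E → X4 X4 T X5; T → E X4 T.

E → X1 X2 | ( | X3 E | n | X3 T | X4 Y1; T → ) | E Y3; X1 → (; X2 → n; X3 → +; X4 → -; X5 → ); Y1 → X4 Y2; Y2 → T X5; Y3 → X4 T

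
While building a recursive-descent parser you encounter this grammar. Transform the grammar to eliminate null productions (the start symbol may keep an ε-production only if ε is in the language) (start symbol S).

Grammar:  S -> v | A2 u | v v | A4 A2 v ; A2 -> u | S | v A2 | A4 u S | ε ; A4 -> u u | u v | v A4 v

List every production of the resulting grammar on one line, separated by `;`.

Nullable nonterminals: {A2}.
ε ∉ L(G), so no ε-production is kept.
Add the nullable-subset variants: S → A2 u gives A2 u | u. S → A4 A2 v gives A4 A2 v | A4 v. A2 → v A2 gives v A2 | v.

S -> v | A2 u | u | v v | A4 A2 v | A4 v; A2 -> u | S | v A2 | v | A4 u S; A4 -> u u | u v | v A4 v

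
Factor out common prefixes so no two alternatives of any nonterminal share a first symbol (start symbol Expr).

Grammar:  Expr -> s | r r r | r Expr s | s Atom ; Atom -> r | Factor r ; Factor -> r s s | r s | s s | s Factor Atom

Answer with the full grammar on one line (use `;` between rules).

Expr has alternatives sharing prefix 's': factor to Expr → s Expr1 with Expr1 → ε | Atom.
Expr has alternatives sharing prefix 'r': factor to Expr → r Expr2 with Expr2 → r r | Expr s.
Factor has alternatives sharing prefix 'r s': factor to Factor → r s Factor1 with Factor1 → s | ε.
Factor has alternatives sharing prefix 's': factor to Factor → s Factor2 with Factor2 → s | Factor Atom.

Expr -> s Expr1 | r Expr2; Atom -> r | Factor r; Factor -> r s Factor1 | s Factor2; Expr1 -> ε | Atom; Expr2 -> r r | Expr s; Factor1 -> s | ε; Factor2 -> s | Factor Atom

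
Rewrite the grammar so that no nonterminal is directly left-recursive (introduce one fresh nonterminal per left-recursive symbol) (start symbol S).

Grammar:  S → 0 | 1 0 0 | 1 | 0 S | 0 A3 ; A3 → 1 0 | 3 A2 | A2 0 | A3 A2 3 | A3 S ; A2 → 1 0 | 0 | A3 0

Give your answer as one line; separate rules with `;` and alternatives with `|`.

S → 0 | 1 0 0 | 1 | 0 S | 0 A3; A3 → 1 0 A3' | 3 A2 A3' | A2 0 A3'; A2 → 1 0 | 0 | A3 0; A3' → A2 3 A3' | S A3' | epsilon

Directly left-recursive nonterminal: A3.
For A3: α = {A2 3, S}, β = {1 0, 3 A2, A2 0}. Rewrite as A3 → β A3' and A3' → α A3' | ε.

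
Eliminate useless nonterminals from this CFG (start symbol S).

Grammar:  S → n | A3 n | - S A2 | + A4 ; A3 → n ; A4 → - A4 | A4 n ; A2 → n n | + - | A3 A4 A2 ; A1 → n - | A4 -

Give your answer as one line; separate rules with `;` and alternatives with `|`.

Generating nonterminals: {A1, A2, A3, S}.
Reachable from S after that: {A2, A3, S}.
Removed useless symbols: {A1, A4} and every production mentioning them.

S → n | A3 n | - S A2; A3 → n; A2 → n n | + -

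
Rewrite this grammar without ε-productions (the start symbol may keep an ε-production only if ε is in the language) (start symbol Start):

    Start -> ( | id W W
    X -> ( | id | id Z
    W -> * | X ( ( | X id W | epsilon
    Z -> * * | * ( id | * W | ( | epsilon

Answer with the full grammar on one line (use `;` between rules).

Nullable nonterminals: {W, Z}.
ε ∉ L(G), so no ε-production is kept.
Add the nullable-subset variants: Start → id W W gives id W W | id W | id. W → X id W gives X id W | X id. Z → * W gives * W | *.

Start -> ( | id W W | id W | id; X -> ( | id | id Z; W -> * | X ( ( | X id W | X id; Z -> * * | * ( id | * W | * | (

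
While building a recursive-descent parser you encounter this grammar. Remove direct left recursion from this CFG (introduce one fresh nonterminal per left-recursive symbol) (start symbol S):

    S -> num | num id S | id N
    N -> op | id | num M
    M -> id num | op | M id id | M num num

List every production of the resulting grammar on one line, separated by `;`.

Left recursion appears on M.
For M: α = {id id, num num}, β = {id num, op}. Rewrite as M → β M' and M' → α M' | ε.

S -> num | num id S | id N; N -> op | id | num M; M -> id num M' | op M'; M' -> id id M' | num num M' | ε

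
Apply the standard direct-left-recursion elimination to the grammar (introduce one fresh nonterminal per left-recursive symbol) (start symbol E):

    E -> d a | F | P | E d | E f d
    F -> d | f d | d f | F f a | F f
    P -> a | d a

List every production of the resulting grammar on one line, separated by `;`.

E -> d a E' | F E' | P E'; F -> d F' | f d F' | d f F'; P -> a | d a; E' -> d E' | f d E' | epsilon; F' -> f a F' | f F' | epsilon

Directly left-recursive nonterminals: E, F.
For E: α = {d, f d}, β = {d a, F, P}. Rewrite as E → β E' and E' → α E' | ε.
For F: α = {f a, f}, β = {d, f d, d f}. Rewrite as F → β F' and F' → α F' | ε.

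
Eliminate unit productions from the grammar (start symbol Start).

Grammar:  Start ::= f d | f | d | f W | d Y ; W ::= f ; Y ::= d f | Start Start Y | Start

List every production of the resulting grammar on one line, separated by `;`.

Unit pairs: Y ⇒* {Start}.
For each unit pair (A, B), copy every non-unit production of B to A, then drop all unit productions.

Start ::= f d | f | d | f W | d Y; W ::= f; Y ::= f d | f | d | f W | d Y | d f | Start Start Y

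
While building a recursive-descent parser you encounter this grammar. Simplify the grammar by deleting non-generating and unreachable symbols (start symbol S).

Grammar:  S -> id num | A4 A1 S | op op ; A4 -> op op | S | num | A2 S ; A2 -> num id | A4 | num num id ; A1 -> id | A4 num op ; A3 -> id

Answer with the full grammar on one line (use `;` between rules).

Generating nonterminals: {A1, A2, A3, A4, S}.
Reachable from S after that: {A1, A2, A4, S}.
Removed useless symbols: {A3} and every production mentioning them.

S -> id num | A4 A1 S | op op; A4 -> op op | S | num | A2 S; A2 -> num id | A4 | num num id; A1 -> id | A4 num op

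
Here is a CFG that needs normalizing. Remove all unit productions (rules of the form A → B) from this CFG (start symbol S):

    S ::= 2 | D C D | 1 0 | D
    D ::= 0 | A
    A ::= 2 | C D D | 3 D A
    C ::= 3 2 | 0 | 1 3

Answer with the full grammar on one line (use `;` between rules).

S ::= 0 | 2 | D C D | 1 0 | C D D | 3 D A; D ::= 0 | 2 | C D D | 3 D A; A ::= 2 | C D D | 3 D A; C ::= 3 2 | 0 | 1 3

Unit pairs: D ⇒* {A}; S ⇒* {A, D}.
Replace each nonterminal's rules with the union of the non-unit rules of every nonterminal it unit-derives.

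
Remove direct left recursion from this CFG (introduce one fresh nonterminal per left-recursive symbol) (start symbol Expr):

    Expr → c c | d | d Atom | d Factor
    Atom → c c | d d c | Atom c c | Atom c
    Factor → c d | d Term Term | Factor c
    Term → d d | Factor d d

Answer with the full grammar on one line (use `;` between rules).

Expr → c c | d | d Atom | d Factor; Atom → c c Atom1 | d d c Atom1; Factor → c d Factor1 | d Term Term Factor1; Term → d d | Factor d d; Atom1 → c c Atom1 | c Atom1 | ε; Factor1 → c Factor1 | ε

Atom, Factor are directly left-recursive.
For Atom: α = {c c, c}, β = {c c, d d c}. Rewrite as Atom → β Atom1 and Atom1 → α Atom1 | ε.
For Factor: α = {c}, β = {c d, d Term Term}. Rewrite as Factor → β Factor1 and Factor1 → α Factor1 | ε.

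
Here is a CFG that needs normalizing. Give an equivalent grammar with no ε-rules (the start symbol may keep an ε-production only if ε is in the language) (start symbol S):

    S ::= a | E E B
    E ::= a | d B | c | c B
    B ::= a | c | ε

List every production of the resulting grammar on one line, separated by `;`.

S ::= a | E E B | E E; E ::= a | d B | d | c | c B; B ::= a | c

Nullable nonterminals: {B}.
ε ∉ L(G), so no ε-production is kept.
Add the nullable-subset variants: S → E E B gives E E B | E E. E → d B gives d B | d.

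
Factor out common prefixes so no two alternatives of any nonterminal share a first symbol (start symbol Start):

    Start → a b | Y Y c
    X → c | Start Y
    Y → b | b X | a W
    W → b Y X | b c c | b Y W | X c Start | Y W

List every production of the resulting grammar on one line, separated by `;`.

Start → a b | Y Y c; X → c | Start Y; Y → a W | b Y1; W → X c Start | Y W | b W1; Y1 → eps | X; W1 → c c | Y W11; W11 → X | W

Y has alternatives sharing prefix 'b': factor to Y → b Y1 with Y1 → ε | X.
W has alternatives sharing prefix 'b': factor to W → b W1 with W1 → Y X | c c | Y W.
W1 has alternatives sharing prefix 'Y': factor to W1 → Y W11 with W11 → X | W.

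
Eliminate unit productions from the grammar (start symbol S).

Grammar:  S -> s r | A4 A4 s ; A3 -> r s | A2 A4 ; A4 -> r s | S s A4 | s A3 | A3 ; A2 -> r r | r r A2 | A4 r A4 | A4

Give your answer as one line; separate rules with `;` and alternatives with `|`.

Unit pairs: A2 ⇒* {A3, A4}; A4 ⇒* {A3}.
For each unit pair (A, B), copy every non-unit production of B to A, then drop all unit productions.

S -> s r | A4 A4 s; A3 -> r s | A2 A4; A4 -> r s | S s A4 | s A3 | A2 A4; A2 -> r s | S s A4 | s A3 | r r | r r A2 | A4 r A4 | A2 A4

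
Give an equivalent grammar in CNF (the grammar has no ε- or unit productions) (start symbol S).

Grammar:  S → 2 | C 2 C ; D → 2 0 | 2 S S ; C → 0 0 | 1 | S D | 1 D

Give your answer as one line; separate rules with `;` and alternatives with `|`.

Introduce a nonterminal for each terminal appearing in a rule of length ≥ 2: X1 → 2, X2 → 0, X3 → 1.
Binarize each right-hand side of length ≥ 3 by chaining fresh nonterminals (Y1, Y2, …): affected rules were S → C X1 C; D → X1 S S.

S → 2 | C Y1; D → X1 X2 | X1 Y2; C → X2 X2 | 1 | S D | X3 D; X1 → 2; X2 → 0; X3 → 1; Y1 → X1 C; Y2 → S S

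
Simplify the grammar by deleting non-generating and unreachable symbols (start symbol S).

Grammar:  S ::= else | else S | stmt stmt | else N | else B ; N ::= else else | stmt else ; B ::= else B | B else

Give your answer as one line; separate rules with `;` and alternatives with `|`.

S ::= else | else S | stmt stmt | else N; N ::= else else | stmt else

Generating nonterminals: {N, S}.
Reachable from S after that: {N, S}.
Removed useless symbols: {B} and every production mentioning them.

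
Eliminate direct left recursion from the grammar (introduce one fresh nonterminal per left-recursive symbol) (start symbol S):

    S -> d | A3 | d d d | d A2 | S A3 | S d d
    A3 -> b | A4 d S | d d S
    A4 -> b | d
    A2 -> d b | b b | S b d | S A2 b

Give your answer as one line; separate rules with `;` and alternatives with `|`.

Left recursion appears on S.
For S: α = {A3, d d}, β = {d, A3, d d d, d A2}. Rewrite as S → β S' and S' → α S' | ε.

S -> d S' | A3 S' | d d d S' | d A2 S'; A3 -> b | A4 d S | d d S; A4 -> b | d; A2 -> d b | b b | S b d | S A2 b; S' -> A3 S' | d d S' | ε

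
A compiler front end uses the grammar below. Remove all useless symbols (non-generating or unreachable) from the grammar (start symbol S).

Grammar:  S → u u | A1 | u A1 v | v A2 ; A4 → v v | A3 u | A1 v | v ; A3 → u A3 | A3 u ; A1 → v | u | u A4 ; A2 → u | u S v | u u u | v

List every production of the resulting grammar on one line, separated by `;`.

S → u u | A1 | u A1 v | v A2; A4 → v v | A1 v | v; A1 → v | u | u A4; A2 → u | u S v | u u u | v

Generating nonterminals: {A1, A2, A4, S}.
Reachable from S after that: {A1, A2, A4, S}.
Removed useless symbols: {A3} and every production mentioning them.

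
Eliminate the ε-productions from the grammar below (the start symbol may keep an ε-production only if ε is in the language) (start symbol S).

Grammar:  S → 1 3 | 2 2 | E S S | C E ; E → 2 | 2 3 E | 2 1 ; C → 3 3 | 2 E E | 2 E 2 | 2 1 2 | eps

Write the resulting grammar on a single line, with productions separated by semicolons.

S → 1 3 | 2 2 | E S S | C E | E; E → 2 | 2 3 E | 2 1; C → 3 3 | 2 E E | 2 E 2 | 2 1 2

Nullable set = {C}.
ε ∉ L(G), so no ε-production is kept.
Add the nullable-subset variants: S → C E gives C E | E.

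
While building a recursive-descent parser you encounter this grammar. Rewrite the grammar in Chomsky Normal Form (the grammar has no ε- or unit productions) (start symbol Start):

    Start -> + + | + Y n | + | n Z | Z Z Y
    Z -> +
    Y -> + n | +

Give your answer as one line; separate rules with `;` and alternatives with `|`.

Start -> X1 X1 | X1 Y1 | + | X2 Z | Z Y2; Z -> +; Y -> X1 X2 | +; X1 -> +; X2 -> n; Y1 -> Y X2; Y2 -> Z Y

Introduce a nonterminal for each terminal appearing in a rule of length ≥ 2: X1 → +, X2 → n.
Binarize each right-hand side of length ≥ 3 by chaining fresh nonterminals (Y1, Y2, …): affected rules were Start → X1 Y X2; Start → Z Z Y.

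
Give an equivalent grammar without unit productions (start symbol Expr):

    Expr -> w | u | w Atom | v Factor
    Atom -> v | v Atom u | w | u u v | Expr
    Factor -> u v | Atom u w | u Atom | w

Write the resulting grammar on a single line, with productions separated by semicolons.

Unit pairs: Atom ⇒* {Expr}.
For every A with A ⇒* B via unit rules, add B's non-unit alternatives to A; then delete every rule of the form X → Y.

Expr -> w | u | w Atom | v Factor; Atom -> v | v Atom u | w | u u v | u | w Atom | v Factor; Factor -> u v | Atom u w | u Atom | w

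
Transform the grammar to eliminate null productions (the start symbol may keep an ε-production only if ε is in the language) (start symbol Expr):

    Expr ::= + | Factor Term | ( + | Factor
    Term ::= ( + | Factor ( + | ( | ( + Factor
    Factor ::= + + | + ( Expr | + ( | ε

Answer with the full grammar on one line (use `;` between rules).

Expr ::= + | Factor Term | Term | ( + | Factor | ε; Term ::= ( + | Factor ( + | ( | ( + Factor; Factor ::= + + | + ( Expr | + (

Nullable set = {Expr, Factor}.
ε ∈ L(G) since Expr is nullable, so keep Expr → ε.
Expand every rule over subsets of its nullable positions: Expr → Factor Term gives Factor Term | Term. Factor → + ( Expr gives + ( Expr | + (.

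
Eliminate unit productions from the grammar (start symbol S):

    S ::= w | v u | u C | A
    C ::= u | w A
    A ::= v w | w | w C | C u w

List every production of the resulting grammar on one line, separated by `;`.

S ::= w | v u | u C | v w | w C | C u w; C ::= u | w A; A ::= v w | w | w C | C u w

Unit pairs: S ⇒* {A}.
For each unit pair (A, B), copy every non-unit production of B to A, then drop all unit productions.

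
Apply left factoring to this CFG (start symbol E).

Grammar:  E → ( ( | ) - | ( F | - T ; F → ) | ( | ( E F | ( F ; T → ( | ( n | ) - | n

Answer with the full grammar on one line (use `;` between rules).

E → ) - | - T | ( E'; F → ) | ( F'; T → ) - | n | ( T'; E' → ( | F; F' → ε | E F | F; T' → ε | n

E has alternatives sharing prefix '(': factor to E → ( E' with E' → ( | F.
F has alternatives sharing prefix '(': factor to F → ( F' with F' → ε | E F | F.
T has alternatives sharing prefix '(': factor to T → ( T' with T' → ε | n.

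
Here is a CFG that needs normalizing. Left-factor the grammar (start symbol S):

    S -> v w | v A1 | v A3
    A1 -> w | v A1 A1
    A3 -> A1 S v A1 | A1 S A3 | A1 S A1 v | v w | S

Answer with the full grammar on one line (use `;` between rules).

S -> v S'; A1 -> w | v A1 A1; A3 -> v w | S | A1 S A3'; S' -> w | A1 | A3; A3' -> v A1 | A3 | A1 v

S has alternatives sharing prefix 'v': factor to S → v S' with S' → w | A1 | A3.
A3 has alternatives sharing prefix 'A1 S': factor to A3 → A1 S A3' with A3' → v A1 | A3 | A1 v.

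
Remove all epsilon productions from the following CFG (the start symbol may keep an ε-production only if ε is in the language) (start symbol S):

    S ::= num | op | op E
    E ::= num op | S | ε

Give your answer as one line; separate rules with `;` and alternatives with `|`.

Nullable nonterminals: {E}.
ε ∉ L(G), so no ε-production is kept.

S ::= num | op | op E; E ::= num op | S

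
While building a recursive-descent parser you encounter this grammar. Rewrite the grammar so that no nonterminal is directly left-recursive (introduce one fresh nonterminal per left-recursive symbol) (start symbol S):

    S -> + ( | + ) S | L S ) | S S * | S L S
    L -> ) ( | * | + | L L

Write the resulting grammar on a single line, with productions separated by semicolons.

Left recursion appears on S, L.
For S: α = {S *, L S}, β = {+ (, + ) S, L S )}. Rewrite as S → β S' and S' → α S' | ε.
For L: α = {L}, β = {) (, *, +}. Rewrite as L → β L' and L' → α L' | ε.

S -> + ( S' | + ) S S' | L S ) S'; L -> ) ( L' | * L' | + L'; S' -> S * S' | L S S' | ε; L' -> L L' | ε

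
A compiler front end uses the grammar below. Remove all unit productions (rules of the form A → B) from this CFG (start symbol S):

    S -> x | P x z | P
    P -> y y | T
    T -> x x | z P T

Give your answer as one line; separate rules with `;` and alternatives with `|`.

S -> x | P x z | y y | x x | z P T; P -> y y | x x | z P T; T -> x x | z P T

Unit pairs: P ⇒* {T}; S ⇒* {P, T}.
Replace each nonterminal's rules with the union of the non-unit rules of every nonterminal it unit-derives.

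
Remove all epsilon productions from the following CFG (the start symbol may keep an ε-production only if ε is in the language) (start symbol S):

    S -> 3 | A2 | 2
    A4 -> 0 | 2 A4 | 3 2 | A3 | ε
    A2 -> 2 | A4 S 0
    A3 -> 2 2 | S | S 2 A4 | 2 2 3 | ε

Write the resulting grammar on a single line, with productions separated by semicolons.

S -> 3 | A2 | 2; A4 -> 0 | 2 A4 | 2 | 3 2 | A3; A2 -> 2 | A4 S 0 | S 0; A3 -> 2 2 | S | S 2 A4 | S 2 | 2 2 3

Nullable nonterminals: {A3, A4}.
ε ∉ L(G), so no ε-production is kept.
For each production, add variants omitting each subset of nullable occurrences: A4 → 2 A4 gives 2 A4 | 2. A2 → A4 S 0 gives A4 S 0 | S 0. A3 → S 2 A4 gives S 2 A4 | S 2.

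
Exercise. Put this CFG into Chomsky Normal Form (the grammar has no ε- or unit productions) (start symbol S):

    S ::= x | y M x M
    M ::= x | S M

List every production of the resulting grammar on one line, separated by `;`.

Introduce a nonterminal for each terminal appearing in a rule of length ≥ 2: X1 → y, X2 → x.
Binarize each right-hand side of length ≥ 3 by chaining fresh nonterminals (Y1, Y2, …): affected rules were S → X1 M X2 M.

S ::= x | X1 Y1; M ::= x | S M; X1 ::= y; X2 ::= x; Y1 ::= M Y2; Y2 ::= X2 M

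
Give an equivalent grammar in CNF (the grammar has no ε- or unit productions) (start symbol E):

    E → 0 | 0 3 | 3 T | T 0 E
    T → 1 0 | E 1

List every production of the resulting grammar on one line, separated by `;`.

Introduce a nonterminal for each terminal appearing in a rule of length ≥ 2: X1 → 0, X2 → 3, X3 → 1.
Binarize each right-hand side of length ≥ 3 by chaining fresh nonterminals (Y1, Y2, …): affected rules were E → T X1 E.

E → 0 | X1 X2 | X2 T | T Y1; T → X3 X1 | E X3; X1 → 0; X2 → 3; X3 → 1; Y1 → X1 E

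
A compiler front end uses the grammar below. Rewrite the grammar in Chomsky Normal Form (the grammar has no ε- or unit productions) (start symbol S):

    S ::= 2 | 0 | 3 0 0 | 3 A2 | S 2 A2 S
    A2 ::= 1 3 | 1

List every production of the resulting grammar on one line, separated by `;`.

Introduce a nonterminal for each terminal appearing in a rule of length ≥ 2: X1 → 3, X2 → 0, X3 → 2, X4 → 1.
Binarize each right-hand side of length ≥ 3 by chaining fresh nonterminals (Y1, Y2, …): affected rules were S → X1 X2 X2; S → S X3 A2 S.

S ::= 2 | 0 | X1 Y1 | X1 A2 | S Y2; A2 ::= X4 X1 | 1; X1 ::= 3; X2 ::= 0; X3 ::= 2; X4 ::= 1; Y1 ::= X2 X2; Y2 ::= X3 Y3; Y3 ::= A2 S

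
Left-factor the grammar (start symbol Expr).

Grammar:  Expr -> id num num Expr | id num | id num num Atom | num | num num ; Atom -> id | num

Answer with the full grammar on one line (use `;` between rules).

Expr has alternatives sharing prefix 'id num': factor to Expr → id num Expr1 with Expr1 → num Expr | ε | num Atom.
Expr has alternatives sharing prefix 'num': factor to Expr → num Expr2 with Expr2 → ε | num.
Expr1 has alternatives sharing prefix 'num': factor to Expr1 → num Expr11 with Expr11 → Expr | Atom.

Expr -> id num Expr1 | num Expr2; Atom -> id | num; Expr1 -> ε | num Expr11; Expr2 -> ε | num; Expr11 -> Expr | Atom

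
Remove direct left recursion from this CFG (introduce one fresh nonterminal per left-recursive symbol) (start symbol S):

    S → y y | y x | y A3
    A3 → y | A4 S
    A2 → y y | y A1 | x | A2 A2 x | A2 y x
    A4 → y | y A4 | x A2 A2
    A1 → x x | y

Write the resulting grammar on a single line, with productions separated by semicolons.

Directly left-recursive nonterminal: A2.
For A2: α = {A2 x, y x}, β = {y y, y A1, x}. Rewrite as A2 → β A2' and A2' → α A2' | ε.

S → y y | y x | y A3; A3 → y | A4 S; A2 → y y A2' | y A1 A2' | x A2'; A4 → y | y A4 | x A2 A2; A1 → x x | y; A2' → A2 x A2' | y x A2' | ε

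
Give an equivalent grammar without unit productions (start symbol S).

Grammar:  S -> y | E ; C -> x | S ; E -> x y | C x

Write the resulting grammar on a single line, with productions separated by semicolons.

Unit pairs: C ⇒* {E, S}; S ⇒* {E}.
For each unit pair (A, B), copy every non-unit production of B to A, then drop all unit productions.

S -> x y | C x | y; C -> x y | C x | x | y; E -> x y | C x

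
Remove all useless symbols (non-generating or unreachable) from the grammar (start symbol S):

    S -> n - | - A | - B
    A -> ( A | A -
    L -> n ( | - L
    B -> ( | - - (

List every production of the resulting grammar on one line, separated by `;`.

Generating nonterminals: {B, L, S}.
Reachable from S after that: {B, S}.
Removed useless symbols: {A, L} and every production mentioning them.

S -> n - | - B; B -> ( | - - (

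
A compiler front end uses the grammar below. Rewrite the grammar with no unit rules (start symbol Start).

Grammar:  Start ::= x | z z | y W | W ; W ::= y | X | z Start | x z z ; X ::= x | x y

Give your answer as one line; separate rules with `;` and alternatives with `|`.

Unit pairs: Start ⇒* {W, X}; W ⇒* {X}.
Replace each nonterminal's rules with the union of the non-unit rules of every nonterminal it unit-derives.

Start ::= x | z z | y W | x y | y | z Start | x z z; W ::= x | x y | y | z Start | x z z; X ::= x | x y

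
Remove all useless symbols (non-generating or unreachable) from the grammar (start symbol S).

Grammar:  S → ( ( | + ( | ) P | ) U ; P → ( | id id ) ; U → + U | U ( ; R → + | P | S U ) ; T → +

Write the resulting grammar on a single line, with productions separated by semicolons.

Generating nonterminals: {P, R, S, T}.
Reachable from S after that: {P, S}.
Removed useless symbols: {R, T, U} and every production mentioning them.

S → ( ( | + ( | ) P; P → ( | id id )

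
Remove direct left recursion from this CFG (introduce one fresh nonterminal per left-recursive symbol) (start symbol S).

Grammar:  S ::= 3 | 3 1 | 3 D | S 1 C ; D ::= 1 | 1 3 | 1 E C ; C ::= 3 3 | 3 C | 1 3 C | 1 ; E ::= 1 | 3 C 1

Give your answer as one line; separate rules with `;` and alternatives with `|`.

S ::= 3 S' | 3 1 S' | 3 D S'; D ::= 1 | 1 3 | 1 E C; C ::= 3 3 | 3 C | 1 3 C | 1; E ::= 1 | 3 C 1; S' ::= 1 C S' | ε

Directly left-recursive nonterminal: S.
For S: α = {1 C}, β = {3, 3 1, 3 D}. Rewrite as S → β S' and S' → α S' | ε.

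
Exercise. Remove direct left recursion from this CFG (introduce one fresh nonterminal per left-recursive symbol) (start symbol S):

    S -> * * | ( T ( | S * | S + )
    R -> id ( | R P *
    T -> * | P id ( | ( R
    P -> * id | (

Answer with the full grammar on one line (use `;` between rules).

S -> * * S' | ( T ( S'; R -> id ( R'; T -> * | P id ( | ( R; P -> * id | (; S' -> * S' | + ) S' | epsilon; R' -> P * R' | epsilon

Left recursion appears on S, R.
For S: α = {*, + )}, β = {* *, ( T (}. Rewrite as S → β S' and S' → α S' | ε.
For R: α = {P *}, β = {id (}. Rewrite as R → β R' and R' → α R' | ε.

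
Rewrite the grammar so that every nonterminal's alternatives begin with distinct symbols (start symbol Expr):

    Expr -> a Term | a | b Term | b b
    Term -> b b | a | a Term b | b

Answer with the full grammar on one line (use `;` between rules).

Expr -> a Expr1 | b Expr2; Term -> b Term1 | a Term2; Expr1 -> Term | epsilon; Expr2 -> Term | b; Term1 -> b | epsilon; Term2 -> epsilon | Term b

Expr has alternatives sharing prefix 'a': factor to Expr → a Expr1 with Expr1 → Term | ε.
Expr has alternatives sharing prefix 'b': factor to Expr → b Expr2 with Expr2 → Term | b.
Term has alternatives sharing prefix 'b': factor to Term → b Term1 with Term1 → b | ε.
Term has alternatives sharing prefix 'a': factor to Term → a Term2 with Term2 → ε | Term b.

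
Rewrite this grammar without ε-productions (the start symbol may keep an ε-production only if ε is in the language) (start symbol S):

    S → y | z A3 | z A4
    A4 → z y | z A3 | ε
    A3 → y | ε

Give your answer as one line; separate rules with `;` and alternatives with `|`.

The nullable symbols are {A3, A4}.
ε ∉ L(G), so no ε-production is kept.
Add the nullable-subset variants: S → z A3 gives z A3 | z. A4 → z A3 gives z A3 | z.

S → y | z A3 | z | z A4; A4 → z y | z A3 | z; A3 → y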